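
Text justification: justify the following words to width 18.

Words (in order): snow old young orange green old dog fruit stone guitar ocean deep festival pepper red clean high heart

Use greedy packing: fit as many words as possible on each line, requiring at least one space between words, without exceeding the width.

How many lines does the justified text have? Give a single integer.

Answer: 7

Derivation:
Line 1: ['snow', 'old', 'young'] (min_width=14, slack=4)
Line 2: ['orange', 'green', 'old'] (min_width=16, slack=2)
Line 3: ['dog', 'fruit', 'stone'] (min_width=15, slack=3)
Line 4: ['guitar', 'ocean', 'deep'] (min_width=17, slack=1)
Line 5: ['festival', 'pepper'] (min_width=15, slack=3)
Line 6: ['red', 'clean', 'high'] (min_width=14, slack=4)
Line 7: ['heart'] (min_width=5, slack=13)
Total lines: 7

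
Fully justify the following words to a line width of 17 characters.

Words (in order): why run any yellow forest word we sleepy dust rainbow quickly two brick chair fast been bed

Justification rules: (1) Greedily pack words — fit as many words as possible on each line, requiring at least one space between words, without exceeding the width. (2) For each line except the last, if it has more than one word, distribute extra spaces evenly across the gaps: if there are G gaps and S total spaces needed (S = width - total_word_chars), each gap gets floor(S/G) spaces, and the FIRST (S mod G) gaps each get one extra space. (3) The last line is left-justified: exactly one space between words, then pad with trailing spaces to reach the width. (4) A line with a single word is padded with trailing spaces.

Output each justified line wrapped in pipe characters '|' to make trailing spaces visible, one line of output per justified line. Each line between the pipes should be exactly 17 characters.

Answer: |why    run    any|
|yellow     forest|
|word   we  sleepy|
|dust      rainbow|
|quickly two brick|
|chair  fast  been|
|bed              |

Derivation:
Line 1: ['why', 'run', 'any'] (min_width=11, slack=6)
Line 2: ['yellow', 'forest'] (min_width=13, slack=4)
Line 3: ['word', 'we', 'sleepy'] (min_width=14, slack=3)
Line 4: ['dust', 'rainbow'] (min_width=12, slack=5)
Line 5: ['quickly', 'two', 'brick'] (min_width=17, slack=0)
Line 6: ['chair', 'fast', 'been'] (min_width=15, slack=2)
Line 7: ['bed'] (min_width=3, slack=14)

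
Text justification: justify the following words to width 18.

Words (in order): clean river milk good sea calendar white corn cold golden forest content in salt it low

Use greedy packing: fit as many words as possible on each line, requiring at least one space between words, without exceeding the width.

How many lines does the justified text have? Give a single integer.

Line 1: ['clean', 'river', 'milk'] (min_width=16, slack=2)
Line 2: ['good', 'sea', 'calendar'] (min_width=17, slack=1)
Line 3: ['white', 'corn', 'cold'] (min_width=15, slack=3)
Line 4: ['golden', 'forest'] (min_width=13, slack=5)
Line 5: ['content', 'in', 'salt', 'it'] (min_width=18, slack=0)
Line 6: ['low'] (min_width=3, slack=15)
Total lines: 6

Answer: 6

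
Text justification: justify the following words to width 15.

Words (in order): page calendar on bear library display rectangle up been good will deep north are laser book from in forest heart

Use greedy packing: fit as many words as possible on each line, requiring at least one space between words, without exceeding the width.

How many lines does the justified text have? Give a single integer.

Line 1: ['page', 'calendar'] (min_width=13, slack=2)
Line 2: ['on', 'bear', 'library'] (min_width=15, slack=0)
Line 3: ['display'] (min_width=7, slack=8)
Line 4: ['rectangle', 'up'] (min_width=12, slack=3)
Line 5: ['been', 'good', 'will'] (min_width=14, slack=1)
Line 6: ['deep', 'north', 'are'] (min_width=14, slack=1)
Line 7: ['laser', 'book', 'from'] (min_width=15, slack=0)
Line 8: ['in', 'forest', 'heart'] (min_width=15, slack=0)
Total lines: 8

Answer: 8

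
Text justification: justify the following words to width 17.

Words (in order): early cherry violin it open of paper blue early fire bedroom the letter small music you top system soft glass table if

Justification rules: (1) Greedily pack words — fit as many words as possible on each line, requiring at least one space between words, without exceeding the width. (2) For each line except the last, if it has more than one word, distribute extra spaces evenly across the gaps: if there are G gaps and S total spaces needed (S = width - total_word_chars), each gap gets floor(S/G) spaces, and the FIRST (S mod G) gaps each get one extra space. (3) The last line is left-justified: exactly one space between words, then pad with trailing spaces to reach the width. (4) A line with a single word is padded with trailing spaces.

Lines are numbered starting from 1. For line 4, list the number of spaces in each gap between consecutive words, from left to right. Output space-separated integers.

Line 1: ['early', 'cherry'] (min_width=12, slack=5)
Line 2: ['violin', 'it', 'open', 'of'] (min_width=17, slack=0)
Line 3: ['paper', 'blue', 'early'] (min_width=16, slack=1)
Line 4: ['fire', 'bedroom', 'the'] (min_width=16, slack=1)
Line 5: ['letter', 'small'] (min_width=12, slack=5)
Line 6: ['music', 'you', 'top'] (min_width=13, slack=4)
Line 7: ['system', 'soft', 'glass'] (min_width=17, slack=0)
Line 8: ['table', 'if'] (min_width=8, slack=9)

Answer: 2 1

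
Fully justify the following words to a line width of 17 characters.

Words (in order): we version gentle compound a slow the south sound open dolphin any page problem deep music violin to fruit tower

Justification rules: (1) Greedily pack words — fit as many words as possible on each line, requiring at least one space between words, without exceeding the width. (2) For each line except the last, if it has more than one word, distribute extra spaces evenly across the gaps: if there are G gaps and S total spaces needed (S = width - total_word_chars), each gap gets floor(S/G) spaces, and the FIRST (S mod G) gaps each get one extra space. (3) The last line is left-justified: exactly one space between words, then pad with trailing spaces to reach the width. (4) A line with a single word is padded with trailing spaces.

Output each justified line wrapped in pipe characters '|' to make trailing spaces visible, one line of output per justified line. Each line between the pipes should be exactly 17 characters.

Answer: |we version gentle|
|compound  a  slow|
|the  south  sound|
|open  dolphin any|
|page problem deep|
|music  violin  to|
|fruit tower      |

Derivation:
Line 1: ['we', 'version', 'gentle'] (min_width=17, slack=0)
Line 2: ['compound', 'a', 'slow'] (min_width=15, slack=2)
Line 3: ['the', 'south', 'sound'] (min_width=15, slack=2)
Line 4: ['open', 'dolphin', 'any'] (min_width=16, slack=1)
Line 5: ['page', 'problem', 'deep'] (min_width=17, slack=0)
Line 6: ['music', 'violin', 'to'] (min_width=15, slack=2)
Line 7: ['fruit', 'tower'] (min_width=11, slack=6)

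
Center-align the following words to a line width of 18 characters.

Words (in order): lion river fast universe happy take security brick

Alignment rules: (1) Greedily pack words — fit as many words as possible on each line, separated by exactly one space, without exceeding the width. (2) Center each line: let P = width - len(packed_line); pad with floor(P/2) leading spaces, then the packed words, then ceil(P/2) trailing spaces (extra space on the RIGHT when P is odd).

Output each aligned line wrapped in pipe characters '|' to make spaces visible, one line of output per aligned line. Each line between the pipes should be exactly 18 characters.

Answer: | lion river fast  |
|  universe happy  |
|  take security   |
|      brick       |

Derivation:
Line 1: ['lion', 'river', 'fast'] (min_width=15, slack=3)
Line 2: ['universe', 'happy'] (min_width=14, slack=4)
Line 3: ['take', 'security'] (min_width=13, slack=5)
Line 4: ['brick'] (min_width=5, slack=13)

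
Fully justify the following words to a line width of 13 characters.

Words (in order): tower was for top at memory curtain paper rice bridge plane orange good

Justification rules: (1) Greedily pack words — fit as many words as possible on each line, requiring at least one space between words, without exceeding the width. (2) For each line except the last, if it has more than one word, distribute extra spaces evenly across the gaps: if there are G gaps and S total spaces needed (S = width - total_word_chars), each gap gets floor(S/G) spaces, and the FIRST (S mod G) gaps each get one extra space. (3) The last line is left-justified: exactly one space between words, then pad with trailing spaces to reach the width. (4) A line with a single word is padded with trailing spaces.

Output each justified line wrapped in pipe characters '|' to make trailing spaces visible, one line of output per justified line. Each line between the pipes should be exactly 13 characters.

Line 1: ['tower', 'was', 'for'] (min_width=13, slack=0)
Line 2: ['top', 'at', 'memory'] (min_width=13, slack=0)
Line 3: ['curtain', 'paper'] (min_width=13, slack=0)
Line 4: ['rice', 'bridge'] (min_width=11, slack=2)
Line 5: ['plane', 'orange'] (min_width=12, slack=1)
Line 6: ['good'] (min_width=4, slack=9)

Answer: |tower was for|
|top at memory|
|curtain paper|
|rice   bridge|
|plane  orange|
|good         |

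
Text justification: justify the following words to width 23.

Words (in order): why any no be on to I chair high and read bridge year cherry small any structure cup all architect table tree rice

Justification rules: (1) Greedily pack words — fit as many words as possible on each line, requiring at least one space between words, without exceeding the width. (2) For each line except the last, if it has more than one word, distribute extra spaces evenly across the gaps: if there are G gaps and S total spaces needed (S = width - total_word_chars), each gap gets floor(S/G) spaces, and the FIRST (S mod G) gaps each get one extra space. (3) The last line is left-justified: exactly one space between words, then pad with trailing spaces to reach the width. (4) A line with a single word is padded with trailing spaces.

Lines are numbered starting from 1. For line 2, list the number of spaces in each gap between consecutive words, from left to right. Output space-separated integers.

Line 1: ['why', 'any', 'no', 'be', 'on', 'to', 'I'] (min_width=21, slack=2)
Line 2: ['chair', 'high', 'and', 'read'] (min_width=19, slack=4)
Line 3: ['bridge', 'year', 'cherry'] (min_width=18, slack=5)
Line 4: ['small', 'any', 'structure', 'cup'] (min_width=23, slack=0)
Line 5: ['all', 'architect', 'table'] (min_width=19, slack=4)
Line 6: ['tree', 'rice'] (min_width=9, slack=14)

Answer: 3 2 2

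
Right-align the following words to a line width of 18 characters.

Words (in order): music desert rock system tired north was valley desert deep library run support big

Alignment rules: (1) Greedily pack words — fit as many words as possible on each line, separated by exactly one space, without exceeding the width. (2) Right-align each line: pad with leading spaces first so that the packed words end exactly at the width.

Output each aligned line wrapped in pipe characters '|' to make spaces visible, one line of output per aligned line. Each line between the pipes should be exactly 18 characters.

Line 1: ['music', 'desert', 'rock'] (min_width=17, slack=1)
Line 2: ['system', 'tired', 'north'] (min_width=18, slack=0)
Line 3: ['was', 'valley', 'desert'] (min_width=17, slack=1)
Line 4: ['deep', 'library', 'run'] (min_width=16, slack=2)
Line 5: ['support', 'big'] (min_width=11, slack=7)

Answer: | music desert rock|
|system tired north|
| was valley desert|
|  deep library run|
|       support big|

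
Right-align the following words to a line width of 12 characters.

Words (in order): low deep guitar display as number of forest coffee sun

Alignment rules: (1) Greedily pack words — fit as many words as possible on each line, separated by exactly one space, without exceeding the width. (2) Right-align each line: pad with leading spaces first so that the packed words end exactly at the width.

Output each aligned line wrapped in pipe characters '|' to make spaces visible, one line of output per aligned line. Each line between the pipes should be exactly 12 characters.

Answer: |    low deep|
|      guitar|
|  display as|
|   number of|
|      forest|
|  coffee sun|

Derivation:
Line 1: ['low', 'deep'] (min_width=8, slack=4)
Line 2: ['guitar'] (min_width=6, slack=6)
Line 3: ['display', 'as'] (min_width=10, slack=2)
Line 4: ['number', 'of'] (min_width=9, slack=3)
Line 5: ['forest'] (min_width=6, slack=6)
Line 6: ['coffee', 'sun'] (min_width=10, slack=2)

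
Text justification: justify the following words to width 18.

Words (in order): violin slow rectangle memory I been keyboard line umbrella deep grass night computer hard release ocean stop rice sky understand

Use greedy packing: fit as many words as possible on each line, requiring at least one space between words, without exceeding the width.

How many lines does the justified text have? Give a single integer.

Answer: 9

Derivation:
Line 1: ['violin', 'slow'] (min_width=11, slack=7)
Line 2: ['rectangle', 'memory', 'I'] (min_width=18, slack=0)
Line 3: ['been', 'keyboard', 'line'] (min_width=18, slack=0)
Line 4: ['umbrella', 'deep'] (min_width=13, slack=5)
Line 5: ['grass', 'night'] (min_width=11, slack=7)
Line 6: ['computer', 'hard'] (min_width=13, slack=5)
Line 7: ['release', 'ocean', 'stop'] (min_width=18, slack=0)
Line 8: ['rice', 'sky'] (min_width=8, slack=10)
Line 9: ['understand'] (min_width=10, slack=8)
Total lines: 9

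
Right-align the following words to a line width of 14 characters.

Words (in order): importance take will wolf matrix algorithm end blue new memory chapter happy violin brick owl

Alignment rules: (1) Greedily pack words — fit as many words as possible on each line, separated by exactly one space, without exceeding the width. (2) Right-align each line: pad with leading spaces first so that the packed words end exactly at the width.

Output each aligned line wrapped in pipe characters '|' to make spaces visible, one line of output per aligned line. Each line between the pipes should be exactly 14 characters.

Line 1: ['importance'] (min_width=10, slack=4)
Line 2: ['take', 'will', 'wolf'] (min_width=14, slack=0)
Line 3: ['matrix'] (min_width=6, slack=8)
Line 4: ['algorithm', 'end'] (min_width=13, slack=1)
Line 5: ['blue', 'new'] (min_width=8, slack=6)
Line 6: ['memory', 'chapter'] (min_width=14, slack=0)
Line 7: ['happy', 'violin'] (min_width=12, slack=2)
Line 8: ['brick', 'owl'] (min_width=9, slack=5)

Answer: |    importance|
|take will wolf|
|        matrix|
| algorithm end|
|      blue new|
|memory chapter|
|  happy violin|
|     brick owl|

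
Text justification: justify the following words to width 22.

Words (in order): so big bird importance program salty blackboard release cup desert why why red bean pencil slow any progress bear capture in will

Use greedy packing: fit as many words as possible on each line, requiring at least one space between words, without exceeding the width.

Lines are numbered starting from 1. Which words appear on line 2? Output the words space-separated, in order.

Line 1: ['so', 'big', 'bird', 'importance'] (min_width=22, slack=0)
Line 2: ['program', 'salty'] (min_width=13, slack=9)
Line 3: ['blackboard', 'release', 'cup'] (min_width=22, slack=0)
Line 4: ['desert', 'why', 'why', 'red'] (min_width=18, slack=4)
Line 5: ['bean', 'pencil', 'slow', 'any'] (min_width=20, slack=2)
Line 6: ['progress', 'bear', 'capture'] (min_width=21, slack=1)
Line 7: ['in', 'will'] (min_width=7, slack=15)

Answer: program salty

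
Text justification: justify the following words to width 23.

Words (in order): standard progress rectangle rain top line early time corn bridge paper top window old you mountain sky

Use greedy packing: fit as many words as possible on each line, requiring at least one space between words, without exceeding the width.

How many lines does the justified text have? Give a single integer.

Answer: 5

Derivation:
Line 1: ['standard', 'progress'] (min_width=17, slack=6)
Line 2: ['rectangle', 'rain', 'top', 'line'] (min_width=23, slack=0)
Line 3: ['early', 'time', 'corn', 'bridge'] (min_width=22, slack=1)
Line 4: ['paper', 'top', 'window', 'old'] (min_width=20, slack=3)
Line 5: ['you', 'mountain', 'sky'] (min_width=16, slack=7)
Total lines: 5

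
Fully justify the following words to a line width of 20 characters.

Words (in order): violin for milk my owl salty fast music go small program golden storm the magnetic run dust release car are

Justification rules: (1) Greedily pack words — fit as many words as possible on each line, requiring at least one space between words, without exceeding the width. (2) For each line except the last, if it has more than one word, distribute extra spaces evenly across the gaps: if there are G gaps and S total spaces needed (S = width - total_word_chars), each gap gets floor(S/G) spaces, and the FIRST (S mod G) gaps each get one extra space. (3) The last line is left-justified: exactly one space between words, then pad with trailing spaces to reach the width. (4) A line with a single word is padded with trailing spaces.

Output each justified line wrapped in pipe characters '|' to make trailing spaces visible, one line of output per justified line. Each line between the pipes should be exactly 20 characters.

Line 1: ['violin', 'for', 'milk', 'my'] (min_width=18, slack=2)
Line 2: ['owl', 'salty', 'fast', 'music'] (min_width=20, slack=0)
Line 3: ['go', 'small', 'program'] (min_width=16, slack=4)
Line 4: ['golden', 'storm', 'the'] (min_width=16, slack=4)
Line 5: ['magnetic', 'run', 'dust'] (min_width=17, slack=3)
Line 6: ['release', 'car', 'are'] (min_width=15, slack=5)

Answer: |violin  for  milk my|
|owl salty fast music|
|go   small   program|
|golden   storm   the|
|magnetic   run  dust|
|release car are     |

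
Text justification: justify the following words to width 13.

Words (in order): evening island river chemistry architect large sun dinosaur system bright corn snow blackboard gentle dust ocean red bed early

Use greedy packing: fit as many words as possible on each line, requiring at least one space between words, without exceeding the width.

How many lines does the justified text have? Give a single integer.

Line 1: ['evening'] (min_width=7, slack=6)
Line 2: ['island', 'river'] (min_width=12, slack=1)
Line 3: ['chemistry'] (min_width=9, slack=4)
Line 4: ['architect'] (min_width=9, slack=4)
Line 5: ['large', 'sun'] (min_width=9, slack=4)
Line 6: ['dinosaur'] (min_width=8, slack=5)
Line 7: ['system', 'bright'] (min_width=13, slack=0)
Line 8: ['corn', 'snow'] (min_width=9, slack=4)
Line 9: ['blackboard'] (min_width=10, slack=3)
Line 10: ['gentle', 'dust'] (min_width=11, slack=2)
Line 11: ['ocean', 'red', 'bed'] (min_width=13, slack=0)
Line 12: ['early'] (min_width=5, slack=8)
Total lines: 12

Answer: 12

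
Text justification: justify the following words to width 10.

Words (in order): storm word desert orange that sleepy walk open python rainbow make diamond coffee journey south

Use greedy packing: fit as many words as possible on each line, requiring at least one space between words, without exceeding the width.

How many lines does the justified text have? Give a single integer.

Line 1: ['storm', 'word'] (min_width=10, slack=0)
Line 2: ['desert'] (min_width=6, slack=4)
Line 3: ['orange'] (min_width=6, slack=4)
Line 4: ['that'] (min_width=4, slack=6)
Line 5: ['sleepy'] (min_width=6, slack=4)
Line 6: ['walk', 'open'] (min_width=9, slack=1)
Line 7: ['python'] (min_width=6, slack=4)
Line 8: ['rainbow'] (min_width=7, slack=3)
Line 9: ['make'] (min_width=4, slack=6)
Line 10: ['diamond'] (min_width=7, slack=3)
Line 11: ['coffee'] (min_width=6, slack=4)
Line 12: ['journey'] (min_width=7, slack=3)
Line 13: ['south'] (min_width=5, slack=5)
Total lines: 13

Answer: 13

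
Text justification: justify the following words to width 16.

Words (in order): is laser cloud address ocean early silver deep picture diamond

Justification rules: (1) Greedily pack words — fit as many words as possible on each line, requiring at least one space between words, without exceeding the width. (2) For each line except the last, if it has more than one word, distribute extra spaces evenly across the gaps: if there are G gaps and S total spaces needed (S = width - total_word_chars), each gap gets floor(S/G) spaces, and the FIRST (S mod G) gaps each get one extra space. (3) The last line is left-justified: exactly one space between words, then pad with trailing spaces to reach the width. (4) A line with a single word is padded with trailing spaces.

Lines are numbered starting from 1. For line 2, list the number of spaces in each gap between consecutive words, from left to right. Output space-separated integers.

Answer: 4

Derivation:
Line 1: ['is', 'laser', 'cloud'] (min_width=14, slack=2)
Line 2: ['address', 'ocean'] (min_width=13, slack=3)
Line 3: ['early', 'silver'] (min_width=12, slack=4)
Line 4: ['deep', 'picture'] (min_width=12, slack=4)
Line 5: ['diamond'] (min_width=7, slack=9)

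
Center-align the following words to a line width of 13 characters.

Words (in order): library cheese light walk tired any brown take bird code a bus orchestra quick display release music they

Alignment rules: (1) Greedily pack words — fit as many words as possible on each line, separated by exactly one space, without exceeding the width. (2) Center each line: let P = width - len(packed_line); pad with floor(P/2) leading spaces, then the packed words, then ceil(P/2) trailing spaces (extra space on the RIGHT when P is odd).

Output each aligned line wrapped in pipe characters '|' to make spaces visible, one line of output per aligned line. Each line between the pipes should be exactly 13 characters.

Line 1: ['library'] (min_width=7, slack=6)
Line 2: ['cheese', 'light'] (min_width=12, slack=1)
Line 3: ['walk', 'tired'] (min_width=10, slack=3)
Line 4: ['any', 'brown'] (min_width=9, slack=4)
Line 5: ['take', 'bird'] (min_width=9, slack=4)
Line 6: ['code', 'a', 'bus'] (min_width=10, slack=3)
Line 7: ['orchestra'] (min_width=9, slack=4)
Line 8: ['quick', 'display'] (min_width=13, slack=0)
Line 9: ['release', 'music'] (min_width=13, slack=0)
Line 10: ['they'] (min_width=4, slack=9)

Answer: |   library   |
|cheese light |
| walk tired  |
|  any brown  |
|  take bird  |
| code a bus  |
|  orchestra  |
|quick display|
|release music|
|    they     |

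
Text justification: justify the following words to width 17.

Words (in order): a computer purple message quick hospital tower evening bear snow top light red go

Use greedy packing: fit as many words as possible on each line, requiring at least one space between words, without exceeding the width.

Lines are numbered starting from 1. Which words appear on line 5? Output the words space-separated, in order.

Line 1: ['a', 'computer', 'purple'] (min_width=17, slack=0)
Line 2: ['message', 'quick'] (min_width=13, slack=4)
Line 3: ['hospital', 'tower'] (min_width=14, slack=3)
Line 4: ['evening', 'bear', 'snow'] (min_width=17, slack=0)
Line 5: ['top', 'light', 'red', 'go'] (min_width=16, slack=1)

Answer: top light red go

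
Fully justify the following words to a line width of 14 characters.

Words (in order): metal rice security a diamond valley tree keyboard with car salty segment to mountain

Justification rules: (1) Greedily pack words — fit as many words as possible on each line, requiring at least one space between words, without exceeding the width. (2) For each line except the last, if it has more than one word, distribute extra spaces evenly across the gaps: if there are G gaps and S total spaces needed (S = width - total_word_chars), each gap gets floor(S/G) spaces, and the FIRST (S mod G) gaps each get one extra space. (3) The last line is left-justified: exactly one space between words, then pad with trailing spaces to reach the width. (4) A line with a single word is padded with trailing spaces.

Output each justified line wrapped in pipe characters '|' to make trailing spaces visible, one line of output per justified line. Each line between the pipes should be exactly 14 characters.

Line 1: ['metal', 'rice'] (min_width=10, slack=4)
Line 2: ['security', 'a'] (min_width=10, slack=4)
Line 3: ['diamond', 'valley'] (min_width=14, slack=0)
Line 4: ['tree', 'keyboard'] (min_width=13, slack=1)
Line 5: ['with', 'car', 'salty'] (min_width=14, slack=0)
Line 6: ['segment', 'to'] (min_width=10, slack=4)
Line 7: ['mountain'] (min_width=8, slack=6)

Answer: |metal     rice|
|security     a|
|diamond valley|
|tree  keyboard|
|with car salty|
|segment     to|
|mountain      |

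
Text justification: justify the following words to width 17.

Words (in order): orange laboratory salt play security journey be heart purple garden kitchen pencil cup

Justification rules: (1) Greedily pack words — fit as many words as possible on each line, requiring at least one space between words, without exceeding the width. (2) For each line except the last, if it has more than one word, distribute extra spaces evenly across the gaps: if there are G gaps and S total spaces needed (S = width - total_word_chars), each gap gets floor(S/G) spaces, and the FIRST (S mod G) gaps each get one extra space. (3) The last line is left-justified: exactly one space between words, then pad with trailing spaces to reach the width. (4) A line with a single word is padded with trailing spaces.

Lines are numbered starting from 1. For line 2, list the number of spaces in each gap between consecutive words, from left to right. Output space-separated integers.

Line 1: ['orange', 'laboratory'] (min_width=17, slack=0)
Line 2: ['salt', 'play'] (min_width=9, slack=8)
Line 3: ['security', 'journey'] (min_width=16, slack=1)
Line 4: ['be', 'heart', 'purple'] (min_width=15, slack=2)
Line 5: ['garden', 'kitchen'] (min_width=14, slack=3)
Line 6: ['pencil', 'cup'] (min_width=10, slack=7)

Answer: 9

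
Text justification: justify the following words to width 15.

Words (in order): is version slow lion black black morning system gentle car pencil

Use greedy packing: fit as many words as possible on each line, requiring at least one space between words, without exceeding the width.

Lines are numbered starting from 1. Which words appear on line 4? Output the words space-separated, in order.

Line 1: ['is', 'version', 'slow'] (min_width=15, slack=0)
Line 2: ['lion', 'black'] (min_width=10, slack=5)
Line 3: ['black', 'morning'] (min_width=13, slack=2)
Line 4: ['system', 'gentle'] (min_width=13, slack=2)
Line 5: ['car', 'pencil'] (min_width=10, slack=5)

Answer: system gentle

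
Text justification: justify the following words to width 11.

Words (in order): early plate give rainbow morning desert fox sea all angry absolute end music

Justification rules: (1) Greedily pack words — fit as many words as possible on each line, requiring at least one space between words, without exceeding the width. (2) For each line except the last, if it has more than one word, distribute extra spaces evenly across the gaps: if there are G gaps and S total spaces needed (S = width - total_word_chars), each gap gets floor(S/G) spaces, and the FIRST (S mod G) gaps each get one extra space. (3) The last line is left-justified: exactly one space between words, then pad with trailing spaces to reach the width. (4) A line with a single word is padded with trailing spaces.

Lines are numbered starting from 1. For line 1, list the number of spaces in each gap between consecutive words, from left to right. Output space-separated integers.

Answer: 1

Derivation:
Line 1: ['early', 'plate'] (min_width=11, slack=0)
Line 2: ['give'] (min_width=4, slack=7)
Line 3: ['rainbow'] (min_width=7, slack=4)
Line 4: ['morning'] (min_width=7, slack=4)
Line 5: ['desert', 'fox'] (min_width=10, slack=1)
Line 6: ['sea', 'all'] (min_width=7, slack=4)
Line 7: ['angry'] (min_width=5, slack=6)
Line 8: ['absolute'] (min_width=8, slack=3)
Line 9: ['end', 'music'] (min_width=9, slack=2)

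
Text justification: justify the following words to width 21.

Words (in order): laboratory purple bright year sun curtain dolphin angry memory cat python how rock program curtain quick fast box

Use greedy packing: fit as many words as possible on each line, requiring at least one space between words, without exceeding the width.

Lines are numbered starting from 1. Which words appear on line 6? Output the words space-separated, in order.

Line 1: ['laboratory', 'purple'] (min_width=17, slack=4)
Line 2: ['bright', 'year', 'sun'] (min_width=15, slack=6)
Line 3: ['curtain', 'dolphin', 'angry'] (min_width=21, slack=0)
Line 4: ['memory', 'cat', 'python', 'how'] (min_width=21, slack=0)
Line 5: ['rock', 'program', 'curtain'] (min_width=20, slack=1)
Line 6: ['quick', 'fast', 'box'] (min_width=14, slack=7)

Answer: quick fast box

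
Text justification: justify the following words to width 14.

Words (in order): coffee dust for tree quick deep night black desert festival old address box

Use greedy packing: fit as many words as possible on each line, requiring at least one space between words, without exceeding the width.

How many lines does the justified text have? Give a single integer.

Answer: 6

Derivation:
Line 1: ['coffee', 'dust'] (min_width=11, slack=3)
Line 2: ['for', 'tree', 'quick'] (min_width=14, slack=0)
Line 3: ['deep', 'night'] (min_width=10, slack=4)
Line 4: ['black', 'desert'] (min_width=12, slack=2)
Line 5: ['festival', 'old'] (min_width=12, slack=2)
Line 6: ['address', 'box'] (min_width=11, slack=3)
Total lines: 6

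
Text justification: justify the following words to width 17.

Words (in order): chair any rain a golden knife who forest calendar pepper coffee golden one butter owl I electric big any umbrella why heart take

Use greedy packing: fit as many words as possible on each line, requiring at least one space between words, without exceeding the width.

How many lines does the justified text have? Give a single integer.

Answer: 8

Derivation:
Line 1: ['chair', 'any', 'rain', 'a'] (min_width=16, slack=1)
Line 2: ['golden', 'knife', 'who'] (min_width=16, slack=1)
Line 3: ['forest', 'calendar'] (min_width=15, slack=2)
Line 4: ['pepper', 'coffee'] (min_width=13, slack=4)
Line 5: ['golden', 'one', 'butter'] (min_width=17, slack=0)
Line 6: ['owl', 'I', 'electric'] (min_width=14, slack=3)
Line 7: ['big', 'any', 'umbrella'] (min_width=16, slack=1)
Line 8: ['why', 'heart', 'take'] (min_width=14, slack=3)
Total lines: 8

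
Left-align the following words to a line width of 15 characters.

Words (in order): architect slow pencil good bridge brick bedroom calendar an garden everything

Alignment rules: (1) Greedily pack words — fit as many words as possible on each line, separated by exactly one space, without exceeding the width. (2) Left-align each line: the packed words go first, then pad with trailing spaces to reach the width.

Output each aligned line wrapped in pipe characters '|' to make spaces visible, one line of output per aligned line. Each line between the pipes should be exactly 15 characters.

Line 1: ['architect', 'slow'] (min_width=14, slack=1)
Line 2: ['pencil', 'good'] (min_width=11, slack=4)
Line 3: ['bridge', 'brick'] (min_width=12, slack=3)
Line 4: ['bedroom'] (min_width=7, slack=8)
Line 5: ['calendar', 'an'] (min_width=11, slack=4)
Line 6: ['garden'] (min_width=6, slack=9)
Line 7: ['everything'] (min_width=10, slack=5)

Answer: |architect slow |
|pencil good    |
|bridge brick   |
|bedroom        |
|calendar an    |
|garden         |
|everything     |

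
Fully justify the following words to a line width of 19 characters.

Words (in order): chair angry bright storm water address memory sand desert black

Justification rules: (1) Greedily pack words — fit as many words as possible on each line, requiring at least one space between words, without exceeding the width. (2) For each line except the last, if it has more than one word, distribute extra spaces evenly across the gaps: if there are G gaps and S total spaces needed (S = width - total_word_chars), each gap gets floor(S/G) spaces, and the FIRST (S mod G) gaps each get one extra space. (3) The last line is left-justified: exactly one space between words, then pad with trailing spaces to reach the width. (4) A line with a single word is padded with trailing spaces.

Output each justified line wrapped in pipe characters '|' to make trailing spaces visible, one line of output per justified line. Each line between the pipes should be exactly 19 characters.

Line 1: ['chair', 'angry', 'bright'] (min_width=18, slack=1)
Line 2: ['storm', 'water', 'address'] (min_width=19, slack=0)
Line 3: ['memory', 'sand', 'desert'] (min_width=18, slack=1)
Line 4: ['black'] (min_width=5, slack=14)

Answer: |chair  angry bright|
|storm water address|
|memory  sand desert|
|black              |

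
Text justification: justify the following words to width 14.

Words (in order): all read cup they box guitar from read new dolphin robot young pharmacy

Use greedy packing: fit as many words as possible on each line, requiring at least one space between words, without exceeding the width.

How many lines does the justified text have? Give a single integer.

Line 1: ['all', 'read', 'cup'] (min_width=12, slack=2)
Line 2: ['they', 'box'] (min_width=8, slack=6)
Line 3: ['guitar', 'from'] (min_width=11, slack=3)
Line 4: ['read', 'new'] (min_width=8, slack=6)
Line 5: ['dolphin', 'robot'] (min_width=13, slack=1)
Line 6: ['young', 'pharmacy'] (min_width=14, slack=0)
Total lines: 6

Answer: 6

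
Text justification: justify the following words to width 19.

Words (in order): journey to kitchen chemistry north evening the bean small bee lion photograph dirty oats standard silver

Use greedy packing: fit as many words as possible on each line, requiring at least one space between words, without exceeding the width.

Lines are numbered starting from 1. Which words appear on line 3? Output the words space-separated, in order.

Answer: evening the bean

Derivation:
Line 1: ['journey', 'to', 'kitchen'] (min_width=18, slack=1)
Line 2: ['chemistry', 'north'] (min_width=15, slack=4)
Line 3: ['evening', 'the', 'bean'] (min_width=16, slack=3)
Line 4: ['small', 'bee', 'lion'] (min_width=14, slack=5)
Line 5: ['photograph', 'dirty'] (min_width=16, slack=3)
Line 6: ['oats', 'standard'] (min_width=13, slack=6)
Line 7: ['silver'] (min_width=6, slack=13)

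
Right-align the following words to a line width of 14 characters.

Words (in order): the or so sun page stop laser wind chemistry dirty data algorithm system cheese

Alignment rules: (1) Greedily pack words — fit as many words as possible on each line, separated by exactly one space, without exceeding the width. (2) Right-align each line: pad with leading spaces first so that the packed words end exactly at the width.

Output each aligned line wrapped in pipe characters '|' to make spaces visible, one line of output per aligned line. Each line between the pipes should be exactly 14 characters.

Line 1: ['the', 'or', 'so', 'sun'] (min_width=13, slack=1)
Line 2: ['page', 'stop'] (min_width=9, slack=5)
Line 3: ['laser', 'wind'] (min_width=10, slack=4)
Line 4: ['chemistry'] (min_width=9, slack=5)
Line 5: ['dirty', 'data'] (min_width=10, slack=4)
Line 6: ['algorithm'] (min_width=9, slack=5)
Line 7: ['system', 'cheese'] (min_width=13, slack=1)

Answer: | the or so sun|
|     page stop|
|    laser wind|
|     chemistry|
|    dirty data|
|     algorithm|
| system cheese|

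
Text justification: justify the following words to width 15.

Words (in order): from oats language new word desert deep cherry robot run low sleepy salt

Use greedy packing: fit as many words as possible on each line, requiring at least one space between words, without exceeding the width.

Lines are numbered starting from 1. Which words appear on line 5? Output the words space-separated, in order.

Line 1: ['from', 'oats'] (min_width=9, slack=6)
Line 2: ['language', 'new'] (min_width=12, slack=3)
Line 3: ['word', 'desert'] (min_width=11, slack=4)
Line 4: ['deep', 'cherry'] (min_width=11, slack=4)
Line 5: ['robot', 'run', 'low'] (min_width=13, slack=2)
Line 6: ['sleepy', 'salt'] (min_width=11, slack=4)

Answer: robot run low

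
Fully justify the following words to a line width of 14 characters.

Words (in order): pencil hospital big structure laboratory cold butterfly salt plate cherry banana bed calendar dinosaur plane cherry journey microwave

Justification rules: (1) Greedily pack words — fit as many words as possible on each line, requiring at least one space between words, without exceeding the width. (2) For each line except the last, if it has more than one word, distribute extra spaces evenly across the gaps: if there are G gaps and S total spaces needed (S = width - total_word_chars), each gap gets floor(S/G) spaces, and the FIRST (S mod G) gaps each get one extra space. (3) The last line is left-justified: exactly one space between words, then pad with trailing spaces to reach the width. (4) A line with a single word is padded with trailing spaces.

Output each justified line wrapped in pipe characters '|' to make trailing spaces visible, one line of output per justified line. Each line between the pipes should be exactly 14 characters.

Answer: |pencil        |
|hospital   big|
|structure     |
|laboratory    |
|cold butterfly|
|salt     plate|
|cherry  banana|
|bed   calendar|
|dinosaur plane|
|cherry journey|
|microwave     |

Derivation:
Line 1: ['pencil'] (min_width=6, slack=8)
Line 2: ['hospital', 'big'] (min_width=12, slack=2)
Line 3: ['structure'] (min_width=9, slack=5)
Line 4: ['laboratory'] (min_width=10, slack=4)
Line 5: ['cold', 'butterfly'] (min_width=14, slack=0)
Line 6: ['salt', 'plate'] (min_width=10, slack=4)
Line 7: ['cherry', 'banana'] (min_width=13, slack=1)
Line 8: ['bed', 'calendar'] (min_width=12, slack=2)
Line 9: ['dinosaur', 'plane'] (min_width=14, slack=0)
Line 10: ['cherry', 'journey'] (min_width=14, slack=0)
Line 11: ['microwave'] (min_width=9, slack=5)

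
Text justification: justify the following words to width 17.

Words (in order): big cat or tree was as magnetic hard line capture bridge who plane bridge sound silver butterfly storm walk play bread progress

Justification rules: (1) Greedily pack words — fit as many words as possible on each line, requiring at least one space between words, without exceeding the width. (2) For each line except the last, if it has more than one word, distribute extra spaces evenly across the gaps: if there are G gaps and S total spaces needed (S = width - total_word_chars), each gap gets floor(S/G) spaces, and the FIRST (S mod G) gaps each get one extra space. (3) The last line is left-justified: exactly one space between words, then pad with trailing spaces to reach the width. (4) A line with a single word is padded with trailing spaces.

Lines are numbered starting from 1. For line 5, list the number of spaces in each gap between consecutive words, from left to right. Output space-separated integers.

Line 1: ['big', 'cat', 'or', 'tree'] (min_width=15, slack=2)
Line 2: ['was', 'as', 'magnetic'] (min_width=15, slack=2)
Line 3: ['hard', 'line', 'capture'] (min_width=17, slack=0)
Line 4: ['bridge', 'who', 'plane'] (min_width=16, slack=1)
Line 5: ['bridge', 'sound'] (min_width=12, slack=5)
Line 6: ['silver', 'butterfly'] (min_width=16, slack=1)
Line 7: ['storm', 'walk', 'play'] (min_width=15, slack=2)
Line 8: ['bread', 'progress'] (min_width=14, slack=3)

Answer: 6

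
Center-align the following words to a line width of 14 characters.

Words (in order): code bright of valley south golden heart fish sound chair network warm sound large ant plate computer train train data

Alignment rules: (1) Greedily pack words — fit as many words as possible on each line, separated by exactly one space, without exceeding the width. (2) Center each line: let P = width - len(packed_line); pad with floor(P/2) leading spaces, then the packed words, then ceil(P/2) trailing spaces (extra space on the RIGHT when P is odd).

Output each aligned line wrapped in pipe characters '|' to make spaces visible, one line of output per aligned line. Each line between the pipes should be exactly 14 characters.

Line 1: ['code', 'bright', 'of'] (min_width=14, slack=0)
Line 2: ['valley', 'south'] (min_width=12, slack=2)
Line 3: ['golden', 'heart'] (min_width=12, slack=2)
Line 4: ['fish', 'sound'] (min_width=10, slack=4)
Line 5: ['chair', 'network'] (min_width=13, slack=1)
Line 6: ['warm', 'sound'] (min_width=10, slack=4)
Line 7: ['large', 'ant'] (min_width=9, slack=5)
Line 8: ['plate', 'computer'] (min_width=14, slack=0)
Line 9: ['train', 'train'] (min_width=11, slack=3)
Line 10: ['data'] (min_width=4, slack=10)

Answer: |code bright of|
| valley south |
| golden heart |
|  fish sound  |
|chair network |
|  warm sound  |
|  large ant   |
|plate computer|
| train train  |
|     data     |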